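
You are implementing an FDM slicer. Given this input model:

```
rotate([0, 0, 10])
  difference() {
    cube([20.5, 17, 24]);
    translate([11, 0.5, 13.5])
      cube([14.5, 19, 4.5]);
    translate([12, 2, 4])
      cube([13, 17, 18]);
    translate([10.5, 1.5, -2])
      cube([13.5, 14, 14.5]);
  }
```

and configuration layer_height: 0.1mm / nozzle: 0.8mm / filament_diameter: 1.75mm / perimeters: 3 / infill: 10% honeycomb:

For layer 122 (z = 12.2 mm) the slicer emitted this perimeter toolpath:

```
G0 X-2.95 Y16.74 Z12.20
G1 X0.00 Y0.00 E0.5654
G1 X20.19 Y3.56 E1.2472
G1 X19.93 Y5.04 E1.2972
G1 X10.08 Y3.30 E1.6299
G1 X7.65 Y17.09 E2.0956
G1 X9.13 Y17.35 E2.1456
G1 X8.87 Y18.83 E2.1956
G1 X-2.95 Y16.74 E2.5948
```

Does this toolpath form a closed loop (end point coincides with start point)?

Start point (G0): (-2.95, 16.74). End point (last G1): the path returns to the start — closed.

yes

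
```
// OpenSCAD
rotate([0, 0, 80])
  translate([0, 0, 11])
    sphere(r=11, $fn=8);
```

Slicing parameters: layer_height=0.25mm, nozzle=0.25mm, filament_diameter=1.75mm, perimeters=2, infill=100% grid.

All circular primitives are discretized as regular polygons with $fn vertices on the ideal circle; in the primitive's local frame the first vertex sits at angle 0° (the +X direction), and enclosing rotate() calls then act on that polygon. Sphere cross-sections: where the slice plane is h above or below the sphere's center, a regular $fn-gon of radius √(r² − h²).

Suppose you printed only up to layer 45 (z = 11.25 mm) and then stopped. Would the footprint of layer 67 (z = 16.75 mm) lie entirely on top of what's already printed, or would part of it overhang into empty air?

entirely on top

Compare the two slices. At z = 11.25: the r=11 sphere slices to a regular 8-gon of circumradius 10.997 (√(r²−h²) with h=0.25 from center) (area = (8/2)·10.997²·sin(360°/8) = 342.06 mm²); (whole slice rotated 80° about Z — lengths, areas and connectivity unchanged). At z = 16.75: the sphere: section is a regular 8-gon, circumradius = √(r²−h²) = √(11²−5.75²) = 9.377 (area = (8/2)·9.377²·sin(360°/8) = 248.72 mm²); (whole slice rotated 80° about Z — lengths, areas and connectivity unchanged). Checking containment: the cross-section at z = 16.75 is a subset of the cross-section at z = 11.25.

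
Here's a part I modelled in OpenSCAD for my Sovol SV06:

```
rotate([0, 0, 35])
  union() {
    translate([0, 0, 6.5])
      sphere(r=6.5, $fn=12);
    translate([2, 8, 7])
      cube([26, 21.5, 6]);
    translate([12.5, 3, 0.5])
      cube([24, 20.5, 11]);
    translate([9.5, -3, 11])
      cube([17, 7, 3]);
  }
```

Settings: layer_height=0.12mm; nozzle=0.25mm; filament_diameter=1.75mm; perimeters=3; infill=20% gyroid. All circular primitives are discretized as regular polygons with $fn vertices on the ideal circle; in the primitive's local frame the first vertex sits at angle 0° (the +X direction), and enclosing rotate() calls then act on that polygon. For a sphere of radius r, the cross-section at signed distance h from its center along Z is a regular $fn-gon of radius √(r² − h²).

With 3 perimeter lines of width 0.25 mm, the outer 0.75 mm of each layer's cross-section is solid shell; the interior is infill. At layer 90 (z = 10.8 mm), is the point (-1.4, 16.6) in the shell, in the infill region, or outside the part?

infill

At z = 10.8 mm: the r=6.5 sphere slices to a regular 12-gon of circumradius 4.874 (√(r²−h²) with h=4.3 from center); the cube at (2, 8) is present — its section is the full 26×21.5 rectangle; the cube at (12.5, 3) (footprint 24×20.5) is included at this height; the cube at (9.5, -3) is not intersected at this z (z outside [11, 14]); Merging all regions: the regions partially overlap (shared area 240.25 mm²), so overlapping operands fuse into one piece — 2 connected regions; (rotated 35° about Z; rotation is an isometry so areas/perimeters/island counts are preserved). Overall, the cross-section has 2 separate islands. Undo the 35° rotation: the query point maps to (8.375, 14.401) in the un-rotated model frame. The nearest boundary edge runs (2.00, 8.00)→(2.00, 29.50); distance from the point to it = 6.37 mm. (Shell/infill is judged within the island containing the point — the largest one.) The point is inside the cross-section and 6.37 mm from the nearest boundary — more than the 0.75 mm shell width (3 × 0.25), so it's in the infill interior.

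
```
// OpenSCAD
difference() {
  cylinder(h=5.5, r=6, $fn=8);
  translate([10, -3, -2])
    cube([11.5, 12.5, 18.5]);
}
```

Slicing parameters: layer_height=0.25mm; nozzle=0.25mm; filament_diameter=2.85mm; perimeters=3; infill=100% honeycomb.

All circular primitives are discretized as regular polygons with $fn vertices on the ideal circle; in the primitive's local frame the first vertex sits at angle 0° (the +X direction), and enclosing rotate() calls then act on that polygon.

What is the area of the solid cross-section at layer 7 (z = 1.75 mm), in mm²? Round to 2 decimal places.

101.82 mm²

At z = 1.75 mm: the r=6 cylinder contributes a regular 8-gon of circumradius 6 (area = (8/2)·6.000²·sin(360°/8) = 101.82 mm²); the cube at (10, -3) is present — its section is the full 11.5×12.5 rectangle (area 143.75 mm²); Subtracting the remaining from the first: starting from the r=6 cylinder (101.82 mm²), the 11.5×12.5 cube at (10, -3) misses the remaining region (no effect) — area = 101.82 mm². Overall, the cross-section is a single solid region. Net area = 101.82 mm².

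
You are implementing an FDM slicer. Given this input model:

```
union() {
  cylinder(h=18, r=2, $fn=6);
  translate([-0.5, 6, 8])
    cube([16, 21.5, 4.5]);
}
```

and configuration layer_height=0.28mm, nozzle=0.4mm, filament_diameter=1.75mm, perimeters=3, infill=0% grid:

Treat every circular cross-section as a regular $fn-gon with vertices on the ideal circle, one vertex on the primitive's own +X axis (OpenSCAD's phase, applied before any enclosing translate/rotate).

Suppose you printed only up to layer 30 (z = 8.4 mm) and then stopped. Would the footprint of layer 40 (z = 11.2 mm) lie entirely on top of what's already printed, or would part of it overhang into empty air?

Compare the two slices. At z = 8.4: the r=2 cylinder contributes a regular 6-gon of circumradius 2 (area = (6/2)·2.000²·sin(360°/6) = 10.39 mm²); the cube at (-0.5, 6) is present — its section is the full 16×21.5 rectangle (area 344.00 mm²); Taking the union: the 2 present regions are separate (no shared area or edge), so areas and boundary lengths simply add and each stays a separate island — area = 354.39 mm². At z = 11.2: the r=2 cylinder contributes a regular 6-gon of circumradius 2 (area = (6/2)·2.000²·sin(360°/6) = 10.39 mm²); the cube at (-0.5, 6) (footprint 16×21.5) is included at this height (area 344.00 mm²); Merging all regions: the 2 present regions are separate (no shared area or edge), so areas and boundary lengths simply add and each stays a separate island — area = 354.39 mm². Checking containment: the cross-section at z = 11.2 is a subset of the cross-section at z = 8.4.

entirely on top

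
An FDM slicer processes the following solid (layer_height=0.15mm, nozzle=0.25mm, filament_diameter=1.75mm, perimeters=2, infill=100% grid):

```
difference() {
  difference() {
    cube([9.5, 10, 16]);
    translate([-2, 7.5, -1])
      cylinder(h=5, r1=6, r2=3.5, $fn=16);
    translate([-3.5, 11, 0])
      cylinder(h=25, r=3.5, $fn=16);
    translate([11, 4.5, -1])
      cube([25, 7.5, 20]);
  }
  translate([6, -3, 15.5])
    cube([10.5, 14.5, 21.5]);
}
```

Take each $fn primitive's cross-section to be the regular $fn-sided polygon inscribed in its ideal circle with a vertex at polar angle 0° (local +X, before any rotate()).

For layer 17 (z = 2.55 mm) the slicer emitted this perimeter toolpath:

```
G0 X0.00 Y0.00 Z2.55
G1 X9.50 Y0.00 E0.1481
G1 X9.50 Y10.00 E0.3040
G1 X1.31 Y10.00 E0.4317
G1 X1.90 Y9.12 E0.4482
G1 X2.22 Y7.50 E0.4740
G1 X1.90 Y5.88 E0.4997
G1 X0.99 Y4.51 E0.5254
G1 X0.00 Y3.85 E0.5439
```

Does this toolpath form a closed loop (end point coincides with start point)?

Start point (G0): (0.00, 0.00). End point (last G1): the path does not return to the start — open.

no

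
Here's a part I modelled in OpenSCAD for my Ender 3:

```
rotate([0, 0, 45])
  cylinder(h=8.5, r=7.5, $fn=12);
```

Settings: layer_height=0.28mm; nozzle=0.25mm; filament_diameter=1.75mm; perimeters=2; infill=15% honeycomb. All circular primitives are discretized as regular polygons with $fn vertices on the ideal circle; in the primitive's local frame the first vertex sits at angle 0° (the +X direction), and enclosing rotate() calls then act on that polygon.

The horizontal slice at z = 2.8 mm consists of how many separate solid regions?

1

At z = 2.8 mm: the cylinder: section is a regular 12-gon, circumradius r=7.5; (whole slice rotated 45° about Z — lengths, areas and connectivity unchanged). The result has 1 disconnected region.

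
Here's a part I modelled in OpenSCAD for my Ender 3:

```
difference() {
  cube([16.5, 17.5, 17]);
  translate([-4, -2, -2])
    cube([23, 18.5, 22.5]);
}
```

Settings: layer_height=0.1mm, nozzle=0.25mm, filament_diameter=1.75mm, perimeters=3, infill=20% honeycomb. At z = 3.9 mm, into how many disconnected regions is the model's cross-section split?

1

At z = 3.9 mm: the cube (footprint 16.5×17.5) is included at this height; the 23×18.5 cube at (-4, -2) contributes its full rectangle; Subtracting the remaining from the first: starting from the 16.5×17.5 cube, the 23×18.5 cube at (-4, -2) partially overlaps it — only the 272.25 mm² overlap (of its 425.50 mm²) is removed, clipping the outline — 1 connected region. The result has 1 disconnected region.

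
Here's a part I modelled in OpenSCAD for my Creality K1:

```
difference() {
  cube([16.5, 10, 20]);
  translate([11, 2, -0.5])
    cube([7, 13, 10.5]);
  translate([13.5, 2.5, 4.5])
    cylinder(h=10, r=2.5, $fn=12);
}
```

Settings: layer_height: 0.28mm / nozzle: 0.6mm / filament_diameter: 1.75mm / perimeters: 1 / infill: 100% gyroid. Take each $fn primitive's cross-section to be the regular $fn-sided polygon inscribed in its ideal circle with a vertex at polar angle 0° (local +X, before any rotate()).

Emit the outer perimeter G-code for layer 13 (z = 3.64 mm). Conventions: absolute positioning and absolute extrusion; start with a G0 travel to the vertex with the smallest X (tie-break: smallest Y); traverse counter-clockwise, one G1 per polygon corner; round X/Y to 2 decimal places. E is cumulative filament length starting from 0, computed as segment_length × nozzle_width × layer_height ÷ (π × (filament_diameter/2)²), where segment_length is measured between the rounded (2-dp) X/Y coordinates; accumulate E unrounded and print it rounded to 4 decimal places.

G0 X0.00 Y0.00 Z3.64
G1 X16.50 Y0.00 E1.1525
G1 X16.50 Y2.00 E1.2922
G1 X11.00 Y2.00 E1.6763
G1 X11.00 Y10.00 E2.2351
G1 X0.00 Y10.00 E3.0034
G1 X0.00 Y0.00 E3.7019

At z = 3.64 mm: the 16.5×10 cube contributes its full rectangle; the cube at (11, 2) (footprint 7×13) is included at this height; the cylinder at (13.5, 2.5) does not reach this height (z outside [4.5, 14.5]); After the difference (first − rest): starting from the 16.5×10 cube, the 7×13 cube at (11, 2) partially overlaps it — only the 44.00 mm² overlap (of its 91.00 mm²) is removed, clipping the outline — 1 connected region. The outline is a single polygon with 6 vertices. Extrusion per mm of travel: 0.6 × 0.28 / (π × 0.875²) = 0.069846. Accumulating E over each segment gives final E = 3.7019.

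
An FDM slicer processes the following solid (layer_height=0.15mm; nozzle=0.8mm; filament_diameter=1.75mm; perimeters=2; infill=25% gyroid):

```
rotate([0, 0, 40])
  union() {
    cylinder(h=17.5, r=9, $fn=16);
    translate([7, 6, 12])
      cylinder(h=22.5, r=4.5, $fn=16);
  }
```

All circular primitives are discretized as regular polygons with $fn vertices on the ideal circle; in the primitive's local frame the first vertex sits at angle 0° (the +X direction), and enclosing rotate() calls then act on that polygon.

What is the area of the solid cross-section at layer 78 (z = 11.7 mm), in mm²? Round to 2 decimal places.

At z = 11.7 mm: the cylinder: section is a regular 16-gon, circumradius r=9 (area = (16/2)·9.000²·sin(360°/16) = 247.98 mm²); the cylinder at (7, 6) does not reach this height (z outside [12, 34.5]); Taking the union: only the r=9 cylinder is present, so the union is just that shape — area = 247.98 mm²; (whole slice rotated 40° about Z — lengths, areas and connectivity unchanged). Overall, the cross-section is a single solid region. Net area = 247.98 mm².

247.98 mm²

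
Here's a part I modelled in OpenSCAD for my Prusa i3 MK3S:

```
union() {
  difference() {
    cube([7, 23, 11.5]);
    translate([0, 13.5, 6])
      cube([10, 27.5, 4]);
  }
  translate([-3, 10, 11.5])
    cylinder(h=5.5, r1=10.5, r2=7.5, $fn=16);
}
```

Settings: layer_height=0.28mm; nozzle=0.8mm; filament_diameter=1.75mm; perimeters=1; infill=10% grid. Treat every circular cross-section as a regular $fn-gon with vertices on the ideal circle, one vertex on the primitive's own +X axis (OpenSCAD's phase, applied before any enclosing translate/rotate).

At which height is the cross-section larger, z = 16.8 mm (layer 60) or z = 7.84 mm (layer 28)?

Layer 60 (z = 16.8): the cube does not reach this height (z outside [0, 11.5]); the cube at (0, 13.5) is absent (z outside [6, 10]); After the difference (first − rest): the first operand is absent here, so nothing remains; the cone at (-3, 10) contributes a regular 16-gon of circumradius 7.609 (interpolated between r1=10.5 and r2=7.5 at t=0.964) (area = (16/2)·7.609²·sin(360°/16) = 177.25 mm²); Combining (union): only the cone at (-3, 10) is present, so the union is just that shape — area = 177.25 mm². So its area = 177.25 mm². Layer 28 (z = 7.84): the cube is present — its section is the full 7×23 rectangle (area 161.00 mm²); the cube at (0, 13.5) is present — its section is the full 10×27.5 rectangle (area 275.00 mm²); Taking the first minus the rest: starting from the 7×23 cube (161.00 mm²), the 10×27.5 cube at (0, 13.5) partially overlaps it — only the 66.50 mm² overlap (of its 275.00 mm²) is removed, clipping the outline — area = 94.50 mm²; the cone at (-3, 10) is not intersected at this z (z outside [11.5, 17]); Merging all regions: only the result so far is present, so the union is just that shape — area = 94.50 mm². So its area = 94.50 mm². Layer 60 is larger (177.25 vs 94.50 mm²).

layer 60 (z = 16.8 mm)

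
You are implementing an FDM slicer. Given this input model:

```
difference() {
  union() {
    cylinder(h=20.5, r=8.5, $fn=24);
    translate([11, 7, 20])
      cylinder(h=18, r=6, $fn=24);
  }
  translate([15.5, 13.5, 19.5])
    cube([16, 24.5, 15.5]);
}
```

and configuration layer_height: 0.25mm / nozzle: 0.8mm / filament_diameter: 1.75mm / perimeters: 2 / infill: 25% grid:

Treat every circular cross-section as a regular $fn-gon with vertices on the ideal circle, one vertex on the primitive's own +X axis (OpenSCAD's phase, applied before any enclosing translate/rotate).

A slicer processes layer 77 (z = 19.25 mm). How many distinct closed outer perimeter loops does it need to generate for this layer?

1

At z = 19.25 mm: the r=8.5 cylinder contributes a regular 24-gon of circumradius 8.5; the cylinder at (11, 7) is not intersected at this z (z outside [20, 38]); Merging all regions: only the r=8.5 cylinder is present, so the union is just that shape — 1 connected region; the cube at (15.5, 13.5) is absent (z outside [19.5, 35]); Taking the first minus the rest: none of the subtracted shapes is present at this height, so the result so far is unchanged — 1 connected region. The result has 1 disconnected region.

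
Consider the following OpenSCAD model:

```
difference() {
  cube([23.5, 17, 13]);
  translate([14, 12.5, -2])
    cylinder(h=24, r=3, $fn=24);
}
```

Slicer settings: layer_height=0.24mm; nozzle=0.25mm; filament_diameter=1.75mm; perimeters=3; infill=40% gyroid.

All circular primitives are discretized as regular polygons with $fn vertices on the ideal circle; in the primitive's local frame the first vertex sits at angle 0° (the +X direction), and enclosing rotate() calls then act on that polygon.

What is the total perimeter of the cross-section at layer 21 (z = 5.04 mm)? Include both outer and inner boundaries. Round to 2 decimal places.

99.80 mm

At z = 5.04 mm: the cube is present — its section is the full 23.5×17 rectangle (perimeter 81.00 mm); the cylinder at (14, 12.5): section is a regular 24-gon, circumradius r=3 (perimeter = 2·24·3.000·sin(180°/24) = 18.80 mm); After the difference (first − rest): starting from the 23.5×17 cube, the r=3 cylinder at (14, 12.5) lies wholly inside it (removes its full 27.95 mm² and its 18.80 mm outline becomes a hole wall) — boundary (outer + 1 inner loop) = 99.80 mm. Overall, the cross-section is one region with 1 hole. Total boundary length (outer + inner) = 99.80 mm.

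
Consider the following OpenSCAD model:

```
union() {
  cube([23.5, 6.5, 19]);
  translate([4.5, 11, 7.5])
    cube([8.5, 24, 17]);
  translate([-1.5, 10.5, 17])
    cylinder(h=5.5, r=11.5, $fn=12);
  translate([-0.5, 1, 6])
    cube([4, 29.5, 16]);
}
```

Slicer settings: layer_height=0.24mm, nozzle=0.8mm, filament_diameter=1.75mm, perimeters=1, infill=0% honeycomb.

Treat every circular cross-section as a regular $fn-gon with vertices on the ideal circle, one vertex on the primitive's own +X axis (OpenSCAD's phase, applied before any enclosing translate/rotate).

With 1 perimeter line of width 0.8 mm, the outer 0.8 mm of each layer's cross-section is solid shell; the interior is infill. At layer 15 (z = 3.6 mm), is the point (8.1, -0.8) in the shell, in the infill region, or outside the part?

outside

At z = 3.6 mm: the cube is present — its section is the full 23.5×6.5 rectangle; the cube at (4.5, 11) is absent (z outside [7.5, 24.5]); the cylinder at (-1.5, 10.5) is absent (z outside [17, 22.5]); the cube at (-0.5, 1) does not reach this height (z outside [6, 22]); Merging all regions: only the 23.5×6.5 cube is present, so the union is just that shape — 1 connected region. Overall, the cross-section is a single solid region. The nearest boundary edge runs (0.00, 0.00)→(23.50, 0.00); distance from the point to it = 0.80 mm. The point is not inside any of the regions above, so it lies outside the cross-section (0.80 mm from the nearest boundary).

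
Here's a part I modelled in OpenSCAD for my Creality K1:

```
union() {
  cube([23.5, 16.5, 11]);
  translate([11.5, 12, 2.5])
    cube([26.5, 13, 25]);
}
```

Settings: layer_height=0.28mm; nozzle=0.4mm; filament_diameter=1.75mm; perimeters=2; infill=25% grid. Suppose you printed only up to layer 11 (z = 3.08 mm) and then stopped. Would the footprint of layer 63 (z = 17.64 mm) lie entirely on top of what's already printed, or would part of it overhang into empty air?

Compare the two slices. At z = 3.08: the cube (footprint 23.5×16.5) is included at this height (area 387.75 mm²); the cube at (11.5, 12) (footprint 26.5×13) is included at this height (area 344.50 mm²); Taking the union: the regions partially overlap — summed areas 732.25 mm² minus the doubly-counted overlap 54.00 mm² gives 678.25 mm² — area = 678.25 mm². At z = 17.64: the cube does not reach this height (z outside [0, 11]); the 26.5×13 cube at (11.5, 12) contributes its full rectangle (area 344.50 mm²); Merging all regions: only the 26.5×13 cube at (11.5, 12) is present, so the union is just that shape — area = 344.50 mm². Checking containment: the cross-section at z = 17.64 is a subset of the cross-section at z = 3.08.

entirely on top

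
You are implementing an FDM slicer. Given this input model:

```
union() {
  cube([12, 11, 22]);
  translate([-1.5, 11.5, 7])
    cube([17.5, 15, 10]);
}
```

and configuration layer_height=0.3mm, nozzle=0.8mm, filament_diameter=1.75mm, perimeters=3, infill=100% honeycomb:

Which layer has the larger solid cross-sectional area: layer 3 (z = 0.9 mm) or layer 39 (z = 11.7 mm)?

Layer 3 (z = 0.9): the cube (footprint 12×11) is included at this height (area 132.00 mm²); the cube at (-1.5, 11.5) does not reach this height (z outside [7, 17]); Combining (union): only the 12×11 cube is present, so the union is just that shape — area = 132.00 mm². So its area = 132.00 mm². Layer 39 (z = 11.7): the cube (footprint 12×11) is included at this height (area 132.00 mm²); the cube at (-1.5, 11.5) (footprint 17.5×15) is included at this height (area 262.50 mm²); Merging all regions: the 2 present regions are separate (no shared area or edge), so areas and boundary lengths simply add and each stays a separate island — area = 394.50 mm². So its area = 394.50 mm². Layer 39 is larger (394.50 vs 132.00 mm²).

layer 39 (z = 11.7 mm)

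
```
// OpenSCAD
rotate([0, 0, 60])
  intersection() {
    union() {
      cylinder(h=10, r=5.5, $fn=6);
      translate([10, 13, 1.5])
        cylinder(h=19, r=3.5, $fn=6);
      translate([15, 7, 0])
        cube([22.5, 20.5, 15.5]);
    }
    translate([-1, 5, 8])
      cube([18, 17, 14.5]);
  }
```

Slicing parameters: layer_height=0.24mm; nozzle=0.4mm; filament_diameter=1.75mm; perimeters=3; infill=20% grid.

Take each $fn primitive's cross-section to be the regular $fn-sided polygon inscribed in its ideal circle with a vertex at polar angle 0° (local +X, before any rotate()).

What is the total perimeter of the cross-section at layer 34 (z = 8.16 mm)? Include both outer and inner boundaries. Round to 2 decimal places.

55.00 mm

At z = 8.16 mm: the r=5.5 cylinder gives a regular 6-gon of circumradius 5.5 (constant along its height) (perimeter = 2·6·5.500·sin(180°/6) = 33.00 mm); the r=3.5 cylinder at (10, 13) contributes a regular 6-gon of circumradius 3.5 (perimeter = 2·6·3.500·sin(180°/6) = 21.00 mm); the cube at (15, 7) (footprint 22.5×20.5) is included at this height (perimeter 86.00 mm); Combining (union): the 3 present regions are separate (no shared area or edge), so areas and boundary lengths simply add and each stays a separate island — boundary = 140.00 mm; the cube at (-1, 5) is present — its section is the full 18×17 rectangle (perimeter 70.00 mm); Taking the intersection: the 18×17 cube at (-1, 5) partially overlaps the result so far; clipping to the common part keeps 61.83 mm² — boundary = 55.00 mm; (whole slice rotated 60° about Z — lengths, areas and connectivity unchanged). Overall, the cross-section has 2 separate islands. Total boundary length (outer) = 55.00 mm.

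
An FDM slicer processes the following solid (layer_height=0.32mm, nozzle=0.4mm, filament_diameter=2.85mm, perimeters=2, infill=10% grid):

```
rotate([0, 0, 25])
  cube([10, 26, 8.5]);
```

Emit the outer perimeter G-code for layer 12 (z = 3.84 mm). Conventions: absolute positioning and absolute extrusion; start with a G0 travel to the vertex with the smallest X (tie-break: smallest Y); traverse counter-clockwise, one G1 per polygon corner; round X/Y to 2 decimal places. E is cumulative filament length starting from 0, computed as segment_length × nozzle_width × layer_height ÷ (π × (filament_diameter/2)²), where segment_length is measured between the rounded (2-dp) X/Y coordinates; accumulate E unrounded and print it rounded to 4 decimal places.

G0 X-10.99 Y23.56 Z3.84
G1 X0.00 Y0.00 E0.5216
G1 X9.06 Y4.23 E0.7222
G1 X-1.92 Y27.79 E1.2438
G1 X-10.99 Y23.56 E1.4446

At z = 3.84 mm: the cube (footprint 10×26) is included at this height; (rotated 25° about Z; rotation is an isometry so areas/perimeters/island counts are preserved). The outline is a single polygon with 4 vertices. Extrusion per mm of travel: 0.4 × 0.32 / (π × 1.425²) = 0.020065. Accumulating E over each segment gives final E = 1.4446.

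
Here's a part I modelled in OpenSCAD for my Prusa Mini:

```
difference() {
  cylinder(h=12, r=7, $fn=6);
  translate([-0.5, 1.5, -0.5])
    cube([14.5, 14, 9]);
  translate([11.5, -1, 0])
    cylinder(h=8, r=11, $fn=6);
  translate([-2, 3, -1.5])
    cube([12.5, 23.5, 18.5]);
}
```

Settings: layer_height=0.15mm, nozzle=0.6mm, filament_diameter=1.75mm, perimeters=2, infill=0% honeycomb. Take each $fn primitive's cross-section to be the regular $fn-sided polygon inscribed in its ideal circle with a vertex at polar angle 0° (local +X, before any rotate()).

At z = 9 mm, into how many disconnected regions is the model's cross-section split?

1

At z = 9 mm: the r=7 cylinder contributes a regular 6-gon of circumradius 7; the cube at (-0.5, 1.5) is not intersected at this z (z outside [-0.5, 8.5]); the cylinder at (11.5, -1) is not intersected at this z (z outside [0, 8]); the 12.5×23.5 cube at (-2, 3) contributes its full rectangle; After the difference (first − rest): starting from the r=7 cylinder, the 12.5×23.5 cube at (-2, 3) partially overlaps it — only the 19.55 mm² overlap (of its 293.75 mm²) is removed, clipping the outline — 1 connected region. The result has 1 disconnected region.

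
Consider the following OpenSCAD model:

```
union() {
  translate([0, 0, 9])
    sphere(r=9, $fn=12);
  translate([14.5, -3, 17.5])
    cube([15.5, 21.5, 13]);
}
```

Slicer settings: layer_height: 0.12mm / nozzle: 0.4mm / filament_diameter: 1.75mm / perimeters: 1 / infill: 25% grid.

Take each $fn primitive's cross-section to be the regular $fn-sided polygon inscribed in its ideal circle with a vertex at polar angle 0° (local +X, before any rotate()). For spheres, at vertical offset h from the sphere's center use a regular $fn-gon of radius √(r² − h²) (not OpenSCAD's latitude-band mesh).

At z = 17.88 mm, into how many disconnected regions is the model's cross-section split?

At z = 17.88 mm: the sphere: section is a regular 12-gon, circumradius = √(r²−h²) = √(9²−8.88²) = 1.465; the cube at (14.5, -3) is present — its section is the full 15.5×21.5 rectangle; Merging all regions: the 2 present regions are separate (no shared area or edge), so areas and boundary lengths simply add and each stays a separate island — 2 connected regions. The result has 2 disconnected regions.

2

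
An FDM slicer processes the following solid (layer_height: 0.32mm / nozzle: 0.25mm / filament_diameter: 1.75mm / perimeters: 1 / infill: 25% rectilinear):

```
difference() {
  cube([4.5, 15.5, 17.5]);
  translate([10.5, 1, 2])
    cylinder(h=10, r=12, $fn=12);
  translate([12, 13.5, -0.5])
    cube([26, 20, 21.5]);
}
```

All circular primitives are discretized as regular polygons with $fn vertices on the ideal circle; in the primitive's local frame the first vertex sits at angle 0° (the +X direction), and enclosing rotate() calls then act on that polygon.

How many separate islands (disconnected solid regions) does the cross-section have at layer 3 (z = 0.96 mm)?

1

At z = 0.96 mm: the 4.5×15.5 cube contributes its full rectangle; the cylinder at (10.5, 1) is absent (z outside [2, 12]); the 26×20 cube at (12, 13.5) contributes its full rectangle; After the difference (first − rest): starting from the 4.5×15.5 cube, the 26×20 cube at (12, 13.5) misses the remaining region (no effect) — 1 connected region. Overall, the cross-section is a single solid region. Island count = 1.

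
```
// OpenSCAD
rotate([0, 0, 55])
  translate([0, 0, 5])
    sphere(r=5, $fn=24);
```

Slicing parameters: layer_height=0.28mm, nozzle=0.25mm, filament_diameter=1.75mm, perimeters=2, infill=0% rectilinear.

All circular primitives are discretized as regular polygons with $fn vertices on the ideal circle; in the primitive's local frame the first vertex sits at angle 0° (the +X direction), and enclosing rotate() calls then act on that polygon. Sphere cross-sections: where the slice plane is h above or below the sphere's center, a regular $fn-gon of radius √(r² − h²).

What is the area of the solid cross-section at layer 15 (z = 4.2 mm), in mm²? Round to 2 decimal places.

At z = 4.2 mm: the r=5 sphere slices to a regular 24-gon of circumradius 4.936 (√(r²−h²) with h=0.8 from center) (area = (24/2)·4.936²·sin(360°/24) = 75.66 mm²); (rotated 55° about Z; rotation is an isometry so areas/perimeters/island counts are preserved). Overall, the cross-section is a single solid region. Net area = 75.66 mm².

75.66 mm²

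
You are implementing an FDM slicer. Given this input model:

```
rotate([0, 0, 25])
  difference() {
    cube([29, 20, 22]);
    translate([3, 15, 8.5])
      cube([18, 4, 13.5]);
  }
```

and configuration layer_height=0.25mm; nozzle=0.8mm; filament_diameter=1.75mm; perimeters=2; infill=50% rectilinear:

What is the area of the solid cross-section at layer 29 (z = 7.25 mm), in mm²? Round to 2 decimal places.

At z = 7.25 mm: the cube is present — its section is the full 29×20 rectangle (area 580.00 mm²); the cube at (3, 15) is not intersected at this z (z outside [8.5, 22]); Subtracting the remaining from the first: none of the subtracted shapes is present at this height, so the 29×20 cube is unchanged — area = 580.00 mm²; (whole slice rotated 25° about Z — lengths, areas and connectivity unchanged). Overall, the cross-section is a single solid region. Net area = 580.00 mm².

580.00 mm²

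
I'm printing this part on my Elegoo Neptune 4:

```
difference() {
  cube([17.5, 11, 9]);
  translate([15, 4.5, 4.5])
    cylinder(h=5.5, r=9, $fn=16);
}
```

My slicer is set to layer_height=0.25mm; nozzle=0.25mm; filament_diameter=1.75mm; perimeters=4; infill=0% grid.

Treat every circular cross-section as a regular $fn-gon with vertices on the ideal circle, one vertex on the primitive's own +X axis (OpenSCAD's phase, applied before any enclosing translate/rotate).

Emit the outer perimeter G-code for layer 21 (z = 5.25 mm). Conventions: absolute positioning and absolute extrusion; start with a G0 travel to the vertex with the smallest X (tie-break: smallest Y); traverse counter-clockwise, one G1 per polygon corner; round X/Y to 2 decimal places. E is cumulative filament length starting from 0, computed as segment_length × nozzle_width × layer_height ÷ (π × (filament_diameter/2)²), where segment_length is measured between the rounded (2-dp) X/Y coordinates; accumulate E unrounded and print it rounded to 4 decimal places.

G0 X0.00 Y0.00 Z5.25
G1 X7.39 Y0.00 E0.1920
G1 X6.69 Y1.06 E0.2250
G1 X6.00 Y4.50 E0.3162
G1 X6.69 Y7.94 E0.4074
G1 X8.64 Y10.86 E0.4986
G1 X8.84 Y11.00 E0.5049
G1 X0.00 Y11.00 E0.7347
G1 X0.00 Y0.00 E1.0205

At z = 5.25 mm: the cube is present — its section is the full 17.5×11 rectangle; the cylinder at (15, 4.5): section is a regular 16-gon, circumradius r=9; Subtracting the remaining from the first: starting from the 17.5×11 cube, the r=9 cylinder at (15, 4.5) partially overlaps it — only the 117.82 mm² overlap (of its 247.98 mm²) is removed, clipping the outline — 1 connected region. The outline is a single polygon with 8 vertices. Extrusion per mm of travel: 0.25 × 0.25 / (π × 0.875²) = 0.025984. Accumulating E over each segment gives final E = 1.0205.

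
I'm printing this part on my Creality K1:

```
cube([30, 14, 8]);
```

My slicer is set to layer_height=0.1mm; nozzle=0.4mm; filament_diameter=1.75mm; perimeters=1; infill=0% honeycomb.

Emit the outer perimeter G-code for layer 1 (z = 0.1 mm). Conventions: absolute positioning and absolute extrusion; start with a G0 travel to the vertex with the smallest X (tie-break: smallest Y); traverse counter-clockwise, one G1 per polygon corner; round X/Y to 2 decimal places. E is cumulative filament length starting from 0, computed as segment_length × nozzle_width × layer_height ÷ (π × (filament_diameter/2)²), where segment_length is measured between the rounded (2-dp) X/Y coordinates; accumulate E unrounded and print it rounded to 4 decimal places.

G0 X0.00 Y0.00 Z0.10
G1 X30.00 Y0.00 E0.4989
G1 X30.00 Y14.00 E0.7317
G1 X0.00 Y14.00 E1.2306
G1 X0.00 Y0.00 E1.4634

At z = 0.1 mm: the cube (footprint 30×14) is included at this height. The outline is a single polygon with 4 vertices. Extrusion per mm of travel: 0.4 × 0.1 / (π × 0.875²) = 0.016630. Accumulating E over each segment gives final E = 1.4634.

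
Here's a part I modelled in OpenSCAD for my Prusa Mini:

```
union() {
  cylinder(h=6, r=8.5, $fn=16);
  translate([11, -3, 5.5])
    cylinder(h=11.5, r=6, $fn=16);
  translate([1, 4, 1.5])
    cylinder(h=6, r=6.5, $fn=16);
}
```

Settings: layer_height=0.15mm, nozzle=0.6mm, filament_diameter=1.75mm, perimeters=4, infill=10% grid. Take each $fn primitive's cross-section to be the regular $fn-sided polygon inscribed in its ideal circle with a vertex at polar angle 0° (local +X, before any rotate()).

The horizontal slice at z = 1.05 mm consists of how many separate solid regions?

1

At z = 1.05 mm: the cylinder: section is a regular 16-gon, circumradius r=8.5; the cylinder at (11, -3) is not intersected at this z (z outside [5.5, 17]); the cylinder at (1, 4) is absent (z outside [1.5, 7.5]); Combining (union): only the r=8.5 cylinder is present, so the union is just that shape — 1 connected region. The result has 1 disconnected region.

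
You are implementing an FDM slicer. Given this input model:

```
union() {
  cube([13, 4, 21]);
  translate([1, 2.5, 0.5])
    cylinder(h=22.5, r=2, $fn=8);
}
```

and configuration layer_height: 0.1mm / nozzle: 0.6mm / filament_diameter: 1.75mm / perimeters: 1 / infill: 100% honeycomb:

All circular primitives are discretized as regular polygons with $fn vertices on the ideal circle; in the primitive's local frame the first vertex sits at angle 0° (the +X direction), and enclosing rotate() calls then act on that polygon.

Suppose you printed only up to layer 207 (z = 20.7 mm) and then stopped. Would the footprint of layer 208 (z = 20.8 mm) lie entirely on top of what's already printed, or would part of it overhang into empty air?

Compare the two slices. At z = 20.7: the cube is present — its section is the full 13×4 rectangle (area 52.00 mm²); the r=2 cylinder at (1, 2.5) gives a regular 8-gon of circumradius 2 (constant along its height) (area = (8/2)·2.000²·sin(360°/8) = 11.31 mm²); Merging all regions: the regions partially overlap — summed areas 63.31 mm² minus the doubly-counted overlap 8.65 mm² gives 54.67 mm² — area = 54.67 mm². At z = 20.8: the 13×4 cube contributes its full rectangle (area 52.00 mm²); the r=2 cylinder at (1, 2.5) contributes a regular 8-gon of circumradius 2 (area = (8/2)·2.000²·sin(360°/8) = 11.31 mm²); Merging all regions: the regions partially overlap — summed areas 63.31 mm² minus the doubly-counted overlap 8.65 mm² gives 54.67 mm² — area = 54.67 mm². Checking containment: the cross-section at z = 20.8 is a subset of the cross-section at z = 20.7.

entirely on top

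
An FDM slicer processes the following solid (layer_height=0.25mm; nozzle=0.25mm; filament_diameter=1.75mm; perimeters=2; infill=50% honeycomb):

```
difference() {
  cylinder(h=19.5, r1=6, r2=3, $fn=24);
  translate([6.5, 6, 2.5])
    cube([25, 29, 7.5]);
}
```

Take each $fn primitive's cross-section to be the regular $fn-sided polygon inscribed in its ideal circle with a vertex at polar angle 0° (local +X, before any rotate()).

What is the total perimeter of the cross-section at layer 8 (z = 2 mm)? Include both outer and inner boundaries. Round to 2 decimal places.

35.66 mm

At z = 2 mm: the cone: at t=0.103 of its height the radius interpolates to r₁+(r₂−r₁)t = 5.692, giving a regular 24-gon of that circumradius (perimeter = 2·24·5.692·sin(180°/24) = 35.66 mm); the cube at (6.5, 6) does not reach this height (z outside [2.5, 10]); After the difference (first − rest): none of the subtracted shapes is present at this height, so the cone is unchanged — boundary = 35.66 mm. Overall, the cross-section is a single solid region. Total boundary length (outer) = 35.66 mm.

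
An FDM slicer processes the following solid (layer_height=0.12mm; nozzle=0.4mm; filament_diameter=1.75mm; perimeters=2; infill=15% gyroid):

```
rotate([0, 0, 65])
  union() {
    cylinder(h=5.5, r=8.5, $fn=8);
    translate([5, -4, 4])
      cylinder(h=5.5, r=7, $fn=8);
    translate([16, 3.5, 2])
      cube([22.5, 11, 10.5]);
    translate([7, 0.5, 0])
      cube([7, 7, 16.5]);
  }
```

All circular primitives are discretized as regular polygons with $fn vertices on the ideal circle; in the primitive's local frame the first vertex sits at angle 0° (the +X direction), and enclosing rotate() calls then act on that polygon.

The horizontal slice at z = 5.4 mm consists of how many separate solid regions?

At z = 5.4 mm: the cylinder: section is a regular 8-gon, circumradius r=8.5; the cylinder at (5, -4): section is a regular 8-gon, circumradius r=7; the cube at (16, 3.5) is present — its section is the full 22.5×11 rectangle; the cube at (7, 0.5) is present — its section is the full 7×7 rectangle; Taking the union: the regions partially overlap (shared area 81.60 mm²), so overlapping operands fuse into one piece — 2 connected regions; (rotated 65° about Z; rotation is an isometry so areas/perimeters/island counts are preserved). The result has 2 disconnected regions.

2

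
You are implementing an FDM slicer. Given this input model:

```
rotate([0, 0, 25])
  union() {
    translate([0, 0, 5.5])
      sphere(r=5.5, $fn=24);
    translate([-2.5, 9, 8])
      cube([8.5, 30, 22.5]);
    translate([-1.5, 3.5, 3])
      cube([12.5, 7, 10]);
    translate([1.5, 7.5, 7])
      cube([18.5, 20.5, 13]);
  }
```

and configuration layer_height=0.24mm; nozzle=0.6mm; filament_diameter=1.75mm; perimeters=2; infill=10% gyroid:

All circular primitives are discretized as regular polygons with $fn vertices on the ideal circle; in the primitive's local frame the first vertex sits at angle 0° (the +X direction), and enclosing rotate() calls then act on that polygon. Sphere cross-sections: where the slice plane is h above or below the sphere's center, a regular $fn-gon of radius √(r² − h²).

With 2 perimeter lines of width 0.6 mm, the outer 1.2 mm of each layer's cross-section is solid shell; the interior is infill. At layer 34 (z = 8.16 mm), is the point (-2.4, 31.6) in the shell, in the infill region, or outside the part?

outside

At z = 8.16 mm: the sphere: section is a regular 24-gon, circumradius = √(r²−h²) = √(5.5²−2.66²) = 4.814; the cube at (-2.5, 9) (footprint 8.5×30) is included at this height; the 12.5×7 cube at (-1.5, 3.5) contributes its full rectangle; the 18.5×20.5 cube at (1.5, 7.5) contributes its full rectangle; Merging all regions: the regions partially overlap (shared area 123.20 mm²), so overlapping operands fuse into one piece — 1 connected region; (rotated 25° about Z; rotation is an isometry so areas/perimeters/island counts are preserved). Overall, the cross-section is a single solid region. Undo the 25° rotation: the query point maps to (11.180, 29.654) in the un-rotated model frame. The nearest boundary edge runs (6.00, 28.00)→(20.00, 28.00); distance from the point to it = 1.65 mm. The point is not inside any of the regions above, so it lies outside the cross-section (1.65 mm from the nearest boundary).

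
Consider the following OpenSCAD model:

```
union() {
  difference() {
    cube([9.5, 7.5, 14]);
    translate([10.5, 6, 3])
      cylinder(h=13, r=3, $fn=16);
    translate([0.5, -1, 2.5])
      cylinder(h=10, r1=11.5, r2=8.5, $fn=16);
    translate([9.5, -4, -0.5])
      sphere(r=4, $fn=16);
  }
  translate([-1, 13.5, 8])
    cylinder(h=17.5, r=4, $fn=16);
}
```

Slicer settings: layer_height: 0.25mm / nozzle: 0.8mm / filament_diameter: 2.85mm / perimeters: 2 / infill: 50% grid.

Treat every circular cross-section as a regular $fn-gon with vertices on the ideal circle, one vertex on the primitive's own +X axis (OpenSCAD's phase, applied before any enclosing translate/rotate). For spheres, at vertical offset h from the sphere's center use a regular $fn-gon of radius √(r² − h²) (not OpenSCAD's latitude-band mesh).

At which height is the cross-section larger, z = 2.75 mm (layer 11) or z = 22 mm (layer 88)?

Layer 11 (z = 2.75): the cube is present — its section is the full 9.5×7.5 rectangle (area 71.25 mm²); the cylinder at (10.5, 6) does not reach this height (z outside [3, 16]); the cone at (0.5, -1): at t=0.025 of its height the radius interpolates to r₁+(r₂−r₁)t = 11.425, giving a regular 16-gon of that circumradius (area = (16/2)·11.425²·sin(360°/16) = 399.62 mm²); the sphere at (9.5, -4): section is a regular 16-gon, circumradius = √(r²−h²) = √(4²−3.25²) = 2.332 (area = (16/2)·2.332²·sin(360°/16) = 16.65 mm²); After the difference (first − rest): starting from the 9.5×7.5 cube (71.25 mm²), the cone at (0.5, -1) partially overlaps it — only the 70.09 mm² overlap (of its 399.62 mm²) is removed, clipping the outline; the r=4 sphere at (9.5, -4) misses the remaining region (no effect) — area = 1.16 mm²; the cylinder at (-1, 13.5) does not reach this height (z outside [8, 25.5]); Combining (union): only the result so far is present, so the union is just that shape — area = 1.16 mm². So its area = 1.16 mm². Layer 88 (z = 22): the cube does not reach this height (z outside [0, 14]); the cylinder at (10.5, 6) is not intersected at this z (z outside [3, 16]); the cone at (0.5, -1) does not reach this height (z outside [2.5, 12.5]); the sphere at (9.5, -4) is absent (|z−center|=22.500 > r=4); After the difference (first − rest): the first operand is absent here, so nothing remains; the r=4 cylinder at (-1, 13.5) contributes a regular 16-gon of circumradius 4 (area = (16/2)·4.000²·sin(360°/16) = 48.98 mm²); Taking the union: only the r=4 cylinder at (-1, 13.5) is present, so the union is just that shape — area = 48.98 mm². So its area = 48.98 mm². Layer 88 is larger (48.98 vs 1.16 mm²).

layer 88 (z = 22 mm)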